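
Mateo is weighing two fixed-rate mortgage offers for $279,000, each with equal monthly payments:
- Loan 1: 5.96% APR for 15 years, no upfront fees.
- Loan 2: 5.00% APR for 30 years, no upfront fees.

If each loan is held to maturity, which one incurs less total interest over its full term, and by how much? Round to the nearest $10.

Loan 1 by $116,480

Loan 1: at 5.96% the monthly rate is 0.0049667, so the payment is 279,000 × 0.0049667 / (1 − 1.0049667^−180) = $2,348.34.
Total interest on Loan 1 = 180 × $2,348.34 − $279,000 = $143,701.20.
Loan 2: at 5.00% the monthly rate is 0.0041667, so the payment is 279,000 × 0.0041667 / (1 − 1.0041667^−360) = $1,497.73.
Total interest on Loan 2 = 360 × $1,497.73 − $279,000 = $260,182.80.
Loan 1 is lower by $116,481.60.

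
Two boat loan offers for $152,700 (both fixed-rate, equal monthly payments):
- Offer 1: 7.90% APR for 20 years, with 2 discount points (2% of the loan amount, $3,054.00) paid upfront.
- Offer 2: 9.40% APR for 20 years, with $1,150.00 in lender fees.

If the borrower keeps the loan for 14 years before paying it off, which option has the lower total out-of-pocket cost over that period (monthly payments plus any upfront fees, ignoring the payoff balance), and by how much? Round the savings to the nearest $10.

Offer 1: at 7.90% the monthly rate is 0.0065833, so the payment is 152,700 × 0.0065833 / (1 − 1.0065833^−240) = $1,267.76.
Offer 2: at 9.40% the monthly rate is 0.0078333, so the payment is 152,700 × 0.0078333 / (1 − 1.0078333^−240) = $1,413.41.
Over 168 months: Offer 1 costs 168 × $1,267.76 + $3,054.00 = $216,037.68; Offer 2 costs 168 × $1,413.41 + $1,150.00 = $238,602.88.
Offer 1 is cheaper by $238,602.88 − $216,037.68 = $22,565.20.

Offer 1 by $22,570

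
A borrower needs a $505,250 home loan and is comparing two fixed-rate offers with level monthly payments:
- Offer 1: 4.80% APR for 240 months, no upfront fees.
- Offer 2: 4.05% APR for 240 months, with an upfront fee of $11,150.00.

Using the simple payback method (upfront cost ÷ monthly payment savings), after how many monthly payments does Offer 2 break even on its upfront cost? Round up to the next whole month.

Offer 1: monthly rate = 4.8%/12 = 0.0040000; payment = 505,250 × 0.0040000 / (1 − (1+0.0040000)^−240) = $3,278.86.
Offer 2: monthly rate = 4.05%/12 = 0.0033750; payment = 505,250 × 0.0033750 / (1 − (1+0.0033750)^−240) = $3,075.04.
Monthly savings = $3,278.86 − $3,075.04 = $203.82.
Break-even = $11,150.00 / $203.82 = 54.71 → 55 months.

55 months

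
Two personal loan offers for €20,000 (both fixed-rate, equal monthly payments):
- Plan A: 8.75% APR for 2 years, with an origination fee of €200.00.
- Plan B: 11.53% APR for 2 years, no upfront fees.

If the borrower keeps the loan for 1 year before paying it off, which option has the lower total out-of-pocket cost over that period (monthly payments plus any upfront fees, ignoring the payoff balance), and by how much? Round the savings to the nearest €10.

Plan A: at 8.75% the monthly rate is 0.0072917, so the payment is 20,000 × 0.0072917 / (1 − 1.0072917^−24) = €911.40.
Plan B: monthly rate = 11.53%/12 = 0.0096083; payment = 20,000 × 0.0096083 / (1 − (1+0.0096083)^−24) = €937.09.
Over 12 months: Plan A costs 12 × €911.40 + €200.00 = €11,136.80; Plan B costs 12 × €937.09 = €11,245.08.
Plan A is cheaper by €11,245.08 − €11,136.80 = €108.28.

Plan A by €110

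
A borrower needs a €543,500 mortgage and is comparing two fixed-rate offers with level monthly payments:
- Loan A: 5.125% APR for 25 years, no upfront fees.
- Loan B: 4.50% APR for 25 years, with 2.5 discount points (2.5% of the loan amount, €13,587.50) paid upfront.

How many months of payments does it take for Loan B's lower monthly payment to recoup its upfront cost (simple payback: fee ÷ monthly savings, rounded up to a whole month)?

70 months

Loan A: at 5.125% the monthly rate is 0.0042708, so the payment is 543,500 × 0.0042708 / (1 − 1.0042708^−300) = €3,216.95.
Loan B: monthly rate = 4.5%/12 = 0.0037500; payment = 543,500 × 0.0037500 / (1 − (1+0.0037500)^−300) = €3,020.95.
Monthly savings = €3,216.95 − €3,020.95 = €196.00.
Break-even = €13,587.50 / €196.00 = 69.32 → 70 months.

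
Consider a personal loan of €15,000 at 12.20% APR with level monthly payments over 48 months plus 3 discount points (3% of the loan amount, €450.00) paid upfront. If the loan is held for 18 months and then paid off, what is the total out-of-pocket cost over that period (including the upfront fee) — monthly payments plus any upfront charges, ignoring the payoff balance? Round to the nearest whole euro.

€7,587

At 12.20% the monthly rate is 0.0101667, so the payment is 15,000 × 0.0101667 / (1 − 1.0101667^−48) = €396.48.
Total outlay = 18 × €396.48 + €450.00 = €7,586.64.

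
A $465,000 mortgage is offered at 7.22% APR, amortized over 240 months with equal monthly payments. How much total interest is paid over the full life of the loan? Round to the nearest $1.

Monthly rate = 7.22%/12 = 0.0060167; payment = 465,000 × 0.0060167 / (1 − (1+0.0060167)^−240) = $3,666.80.
Total paid = 240 × $3,666.80 = $880,032.00; interest = $880,032.00 − $465,000 = $415,032.00.

$415,032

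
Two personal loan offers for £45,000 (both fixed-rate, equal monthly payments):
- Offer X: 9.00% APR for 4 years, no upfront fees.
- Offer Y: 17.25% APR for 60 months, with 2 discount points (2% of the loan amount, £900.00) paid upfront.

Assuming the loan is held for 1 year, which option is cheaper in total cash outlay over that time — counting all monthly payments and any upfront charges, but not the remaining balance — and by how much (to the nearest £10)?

Offer X: at 9.00% the monthly rate is 0.0075000, so the payment is 45,000 × 0.0075000 / (1 − 1.0075000^−48) = £1,119.83.
Offer Y: monthly rate = 17.25%/12 = 0.0143750; payment = 45,000 × 0.0143750 / (1 − (1+0.0143750)^−60) = £1,124.42.
Over 12 months: Offer X costs 12 × £1,119.83 = £13,437.96; Offer Y costs 12 × £1,124.42 + £900.00 = £14,393.04.
Offer X is cheaper by £14,393.04 − £13,437.96 = £955.08.

Offer X by £960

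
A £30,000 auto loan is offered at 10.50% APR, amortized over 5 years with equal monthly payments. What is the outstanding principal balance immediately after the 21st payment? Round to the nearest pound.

With monthly rate i = 10.5%/12 = 0.0087500, the balance after k of n payments is P · [(1+i)^n − (1+i)^k] / [(1+i)^n − 1].
(1+0.0087500)^60 = 1.68660298 and (1+0.0087500)^21 = 1.20075527, so the balance is 30,000 × (1.68660298 − 1.20075527) / (1.68660298 − 1) = £21,228.33.

£21,228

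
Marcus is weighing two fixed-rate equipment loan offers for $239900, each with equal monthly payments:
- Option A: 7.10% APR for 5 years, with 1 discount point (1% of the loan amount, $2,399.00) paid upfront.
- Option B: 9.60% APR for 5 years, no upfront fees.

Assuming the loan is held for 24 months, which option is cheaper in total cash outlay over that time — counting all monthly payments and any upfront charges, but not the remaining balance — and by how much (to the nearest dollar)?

Option A: monthly rate = 7.1%/12 = 0.0059167; payment = 239,900 × 0.0059167 / (1 − (1+0.0059167)^−60) = $4,761.63.
Option B: monthly rate = 9.6%/12 = 0.0080000; payment = 239,900 × 0.0080000 / (1 − (1+0.0080000)^−60) = $5,050.08.
Over 24 months: Option A costs 24 × $4,761.63 + $2,399.00 = $116,678.12; Option B costs 24 × $5,050.08 = $121,201.92.
Option A is cheaper by $121,201.92 − $116,678.12 = $4,523.80.

Option A by $4,524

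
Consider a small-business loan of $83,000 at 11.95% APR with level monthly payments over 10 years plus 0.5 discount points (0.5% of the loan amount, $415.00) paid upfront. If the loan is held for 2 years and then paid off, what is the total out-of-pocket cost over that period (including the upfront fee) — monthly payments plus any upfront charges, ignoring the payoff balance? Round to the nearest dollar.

Monthly rate = 11.95%/12 = 0.0099583; payment = 83,000 × 0.0099583 / (1 − (1+0.0099583)^−120) = $1,188.41.
Total outlay = 24 × $1,188.41 + $415.00 = $28,936.84.

$28,937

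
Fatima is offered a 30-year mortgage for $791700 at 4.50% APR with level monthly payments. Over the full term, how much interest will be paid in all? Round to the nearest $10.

Monthly rate = 4.5%/12 = 0.0037500; payment = 791,700 × 0.0037500 / (1 − (1+0.0037500)^−360) = $4,011.43.
Total paid = 360 × $4,011.43 = $1,444,114.80; interest = $1,444,114.80 − $791,700 = $652,414.80.

$652,410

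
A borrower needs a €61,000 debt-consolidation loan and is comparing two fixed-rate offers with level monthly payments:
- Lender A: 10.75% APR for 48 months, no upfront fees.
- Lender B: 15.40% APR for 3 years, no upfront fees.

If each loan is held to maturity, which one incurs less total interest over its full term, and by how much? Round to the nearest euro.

Lender A: monthly rate = 10.75%/12 = 0.0089583; payment = 61,000 × 0.0089583 / (1 − (1+0.0089583)^−48) = €1,569.18.
Total interest on Lender A = 48 × €1,569.18 − €61,000 = €14,320.64.
Lender B: monthly rate = 15.4%/12 = 0.0128333; payment = 61,000 × 0.0128333 / (1 − (1+0.0128333)^−36) = €2,126.55.
Total interest on Lender B = 36 × €2,126.55 − €61,000 = €15,555.80.
Lender A is lower by €1,235.16.

Lender A by €1,235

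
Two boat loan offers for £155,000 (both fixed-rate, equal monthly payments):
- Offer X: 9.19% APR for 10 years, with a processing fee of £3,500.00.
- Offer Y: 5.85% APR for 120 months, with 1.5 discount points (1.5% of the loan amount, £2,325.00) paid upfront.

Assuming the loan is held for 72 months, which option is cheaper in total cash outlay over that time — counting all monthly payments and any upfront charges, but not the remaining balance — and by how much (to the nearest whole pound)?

Offer Y by £20,635

Offer X: at 9.19% the monthly rate is 0.0076583, so the payment is 155,000 × 0.0076583 / (1 − 1.0076583^−120) = £1,979.45.
Offer Y: monthly rate = 5.85%/12 = 0.0048750; payment = 155,000 × 0.0048750 / (1 − (1+0.0048750)^−120) = £1,709.17.
Over 72 months: Offer X costs 72 × £1,979.45 + £3,500.00 = £146,020.40; Offer Y costs 72 × £1,709.17 + £2,325.00 = £125,385.24.
Offer Y is cheaper by £146,020.40 − £125,385.24 = £20,635.16.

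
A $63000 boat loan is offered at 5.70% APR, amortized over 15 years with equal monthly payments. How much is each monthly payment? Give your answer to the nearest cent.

Monthly rate = 5.7%/12 = 0.0047500; payment = 63,000 × 0.0047500 / (1 − (1+0.0047500)^−180) = $521.47.

$521.47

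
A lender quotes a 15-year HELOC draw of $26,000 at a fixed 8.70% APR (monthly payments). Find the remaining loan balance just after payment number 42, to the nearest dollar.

With monthly rate i = 8.7%/12 = 0.0072500, the balance after k of n payments is P · [(1+i)^n − (1+i)^k] / [(1+i)^n − 1].
(1+0.0072500)^180 = 3.67036868 and (1+0.0072500)^42 = 1.35445816, so the balance is 26,000 × (3.67036868 − 1.35445816) / (3.67036868 − 1) = $22,548.82.

$22,549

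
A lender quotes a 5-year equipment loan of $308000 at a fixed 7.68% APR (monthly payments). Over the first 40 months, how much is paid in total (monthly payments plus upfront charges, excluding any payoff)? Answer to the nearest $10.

At 7.68% the monthly rate is 0.0064000, so the payment is 308,000 × 0.0064000 / (1 − 1.0064000^−60) = $6,198.07.
Total outlay = 40 × $6,198.07 = $247,922.80.

$247,920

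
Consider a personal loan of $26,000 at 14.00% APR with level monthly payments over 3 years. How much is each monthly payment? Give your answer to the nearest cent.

Monthly rate = 14%/12 = 0.0116667; payment = 26,000 × 0.0116667 / (1 − (1+0.0116667)^−36) = $888.62.

$888.62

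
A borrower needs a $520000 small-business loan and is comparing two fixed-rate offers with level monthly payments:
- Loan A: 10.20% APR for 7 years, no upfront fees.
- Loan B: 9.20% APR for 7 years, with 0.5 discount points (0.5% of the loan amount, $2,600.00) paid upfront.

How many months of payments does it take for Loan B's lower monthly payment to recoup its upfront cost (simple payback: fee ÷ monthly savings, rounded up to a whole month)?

10 months

Loan A: at 10.20% the monthly rate is 0.0085000, so the payment is 520,000 × 0.0085000 / (1 − 1.0085000^−84) = $8,686.45.
Loan B: monthly rate = 9.2%/12 = 0.0076667; payment = 520,000 × 0.0076667 / (1 − (1+0.0076667)^−84) = $8,419.20.
Monthly savings = $8,686.45 − $8,419.20 = $267.25.
Break-even = $2,600.00 / $267.25 = 9.73 → 10 months.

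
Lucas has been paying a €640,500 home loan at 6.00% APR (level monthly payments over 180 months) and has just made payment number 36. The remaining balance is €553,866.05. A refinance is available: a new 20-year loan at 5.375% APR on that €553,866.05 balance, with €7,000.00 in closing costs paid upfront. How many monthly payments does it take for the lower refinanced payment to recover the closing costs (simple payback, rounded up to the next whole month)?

Current payment = 640,500 × 6%/12 / (1 − (1+0.0050000)^−180) = €5,404.90.
Refinanced payment = 553,866.05 × 0.0044792 / (1 − (1+0.0044792)^−240) = €3,770.98.
Monthly savings = €5,404.90 − €3,770.98 = €1,633.92.
Break-even = €7,000.00 / €1,633.92 = 4.28 → 5 months.

5 months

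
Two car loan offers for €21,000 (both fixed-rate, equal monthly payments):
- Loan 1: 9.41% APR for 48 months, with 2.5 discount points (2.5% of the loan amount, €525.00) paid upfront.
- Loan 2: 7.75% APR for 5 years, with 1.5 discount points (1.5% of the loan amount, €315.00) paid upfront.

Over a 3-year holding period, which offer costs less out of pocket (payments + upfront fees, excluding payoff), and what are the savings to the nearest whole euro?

Loan 1: monthly rate = 9.41%/12 = 0.0078417; payment = 21,000 × 0.0078417 / (1 − (1+0.0078417)^−48) = €526.68.
Loan 2: at 7.75% the monthly rate is 0.0064583, so the payment is 21,000 × 0.0064583 / (1 − 1.0064583^−60) = €423.30.
Over 36 months: Loan 1 costs 36 × €526.68 + €525.00 = €19,485.48; Loan 2 costs 36 × €423.30 + €315.00 = €15,553.80.
Loan 2 is cheaper by €19,485.48 − €15,553.80 = €3,931.68.

Loan 2 by €3,932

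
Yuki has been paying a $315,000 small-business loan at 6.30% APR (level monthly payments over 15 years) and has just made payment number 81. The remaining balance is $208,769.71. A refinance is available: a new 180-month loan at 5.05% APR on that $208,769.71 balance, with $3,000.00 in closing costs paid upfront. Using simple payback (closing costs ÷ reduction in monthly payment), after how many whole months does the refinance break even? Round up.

Current payment = 315,000 × 6.3%/12 / (1 − (1+0.0052500)^−180) = $2,709.47.
Refinanced payment = 208,769.71 × 0.0042083 / (1 − (1+0.0042083)^−180) = $1,656.38.
Monthly savings = $2,709.47 − $1,656.38 = $1,053.09.
Break-even = $3,000.00 / $1,053.09 = 2.85 → 3 months.

3 months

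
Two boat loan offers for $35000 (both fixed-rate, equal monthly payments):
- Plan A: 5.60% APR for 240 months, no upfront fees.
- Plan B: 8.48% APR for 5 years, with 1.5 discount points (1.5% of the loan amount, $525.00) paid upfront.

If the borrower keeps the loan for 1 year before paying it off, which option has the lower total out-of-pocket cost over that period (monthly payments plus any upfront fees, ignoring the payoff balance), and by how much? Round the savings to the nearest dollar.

Plan A: at 5.60% the monthly rate is 0.0046667, so the payment is 35,000 × 0.0046667 / (1 − 1.0046667^−240) = $242.74.
Plan B: at 8.48% the monthly rate is 0.0070667, so the payment is 35,000 × 0.0070667 / (1 − 1.0070667^−60) = $717.74.
Over 12 months: Plan A costs 12 × $242.74 = $2,912.88; Plan B costs 12 × $717.74 + $525.00 = $9,137.88.
Plan A is cheaper by $9,137.88 − $2,912.88 = $6,225.00.

Plan A by $6,225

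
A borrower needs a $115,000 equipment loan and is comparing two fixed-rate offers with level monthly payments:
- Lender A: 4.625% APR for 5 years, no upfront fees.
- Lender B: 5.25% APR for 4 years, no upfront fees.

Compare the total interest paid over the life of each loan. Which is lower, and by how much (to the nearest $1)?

Lender A: at 4.625% the monthly rate is 0.0038542, so the payment is 115,000 × 0.0038542 / (1 − 1.0038542^−60) = $2,150.49.
Total interest on Lender A = 60 × $2,150.49 − $115,000 = $14,029.40.
Lender B: at 5.25% the monthly rate is 0.0043750, so the payment is 115,000 × 0.0043750 / (1 − 1.0043750^−48) = $2,661.41.
Total interest on Lender B = 48 × $2,661.41 − $115,000 = $12,747.68.
Lender B is lower by $1,281.72.

Lender B by $1,282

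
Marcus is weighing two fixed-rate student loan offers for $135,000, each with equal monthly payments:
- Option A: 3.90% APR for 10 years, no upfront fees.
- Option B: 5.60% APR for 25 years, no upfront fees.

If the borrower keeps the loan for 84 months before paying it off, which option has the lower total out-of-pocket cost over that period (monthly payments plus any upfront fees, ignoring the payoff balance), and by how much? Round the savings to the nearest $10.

Option B by $43,960

Option A: monthly rate = 3.9%/12 = 0.0032500; payment = 135,000 × 0.0032500 / (1 − (1+0.0032500)^−120) = $1,360.40.
Option B: at 5.60% the monthly rate is 0.0046667, so the payment is 135,000 × 0.0046667 / (1 − 1.0046667^−300) = $837.10.
Over 84 months: Option A costs 84 × $1,360.40 = $114,273.60; Option B costs 84 × $837.10 = $70,316.40.
Option B is cheaper by $114,273.60 − $70,316.40 = $43,957.20.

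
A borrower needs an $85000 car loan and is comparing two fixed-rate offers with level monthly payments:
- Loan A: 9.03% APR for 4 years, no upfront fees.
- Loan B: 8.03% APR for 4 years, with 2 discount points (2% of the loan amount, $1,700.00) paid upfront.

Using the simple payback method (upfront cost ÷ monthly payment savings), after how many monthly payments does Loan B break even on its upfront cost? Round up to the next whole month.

43 months

Loan A: at 9.03% the monthly rate is 0.0075250, so the payment is 85,000 × 0.0075250 / (1 − 1.0075250^−48) = $2,116.44.
Loan B: monthly rate = 8.03%/12 = 0.0066917; payment = 85,000 × 0.0066917 / (1 − (1+0.0066917)^−48) = $2,076.30.
Monthly savings = $2,116.44 − $2,076.30 = $40.14.
Break-even = $1,700.00 / $40.14 = 42.35 → 43 months.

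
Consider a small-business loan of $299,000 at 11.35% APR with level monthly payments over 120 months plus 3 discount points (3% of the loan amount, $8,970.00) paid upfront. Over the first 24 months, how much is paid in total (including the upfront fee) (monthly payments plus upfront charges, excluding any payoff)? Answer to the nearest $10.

At 11.35% the monthly rate is 0.0094583, so the payment is 299,000 × 0.0094583 / (1 − 1.0094583^−120) = $4,178.19.
Total outlay = 24 × $4,178.19 + $8,970.00 = $109,246.56.

$109,250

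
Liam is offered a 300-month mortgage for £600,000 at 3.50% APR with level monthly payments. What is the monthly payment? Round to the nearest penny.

Monthly rate = 3.5%/12 = 0.0029167; payment = 600,000 × 0.0029167 / (1 − (1+0.0029167)^−300) = £3,003.74.

£3,003.74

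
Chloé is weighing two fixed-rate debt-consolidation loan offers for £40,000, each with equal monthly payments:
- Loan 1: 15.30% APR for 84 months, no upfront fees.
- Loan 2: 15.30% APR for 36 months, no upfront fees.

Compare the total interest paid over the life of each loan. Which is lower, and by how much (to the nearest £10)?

Loan 1: at 15.30% the monthly rate is 0.0127500, so the payment is 40,000 × 0.0127500 / (1 − 1.0127500^−84) = £778.62.
Total interest on Loan 1 = 84 × £778.62 − £40,000 = £25,404.08.
Loan 2: monthly rate = 15.3%/12 = 0.0127500; payment = 40,000 × 0.0127500 / (1 − (1+0.0127500)^−36) = £1,392.50.
Total interest on Loan 2 = 36 × £1,392.50 − £40,000 = £10,130.00.
Loan 2 is lower by £15,274.08.

Loan 2 by £15,270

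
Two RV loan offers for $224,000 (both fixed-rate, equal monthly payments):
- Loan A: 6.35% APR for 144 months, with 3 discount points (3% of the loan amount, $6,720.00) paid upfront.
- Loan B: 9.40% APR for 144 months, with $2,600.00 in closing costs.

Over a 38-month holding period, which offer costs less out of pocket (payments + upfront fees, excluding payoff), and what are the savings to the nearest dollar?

Loan A by $10,062

Loan A: at 6.35% the monthly rate is 0.0052917, so the payment is 224,000 × 0.0052917 / (1 − 1.0052917^−144) = $2,226.69.
Loan B: monthly rate = 9.4%/12 = 0.0078333; payment = 224,000 × 0.0078333 / (1 − (1+0.0078333)^−144) = $2,599.91.
Over 38 months: Loan A costs 38 × $2,226.69 + $6,720.00 = $91,334.22; Loan B costs 38 × $2,599.91 + $2,600.00 = $101,396.58.
Loan A is cheaper by $101,396.58 − $91,334.22 = $10,062.36.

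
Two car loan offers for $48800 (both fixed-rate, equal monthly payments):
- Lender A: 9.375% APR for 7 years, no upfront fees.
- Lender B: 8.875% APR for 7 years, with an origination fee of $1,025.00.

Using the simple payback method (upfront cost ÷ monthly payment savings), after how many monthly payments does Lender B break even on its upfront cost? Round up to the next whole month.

83 months

Lender A: monthly rate = 9.375%/12 = 0.0078125; payment = 48,800 × 0.0078125 / (1 − (1+0.0078125)^−84) = $794.47.
Lender B: at 8.875% the monthly rate is 0.0073958, so the payment is 48,800 × 0.0073958 / (1 − 1.0073958^−84) = $782.05.
Monthly savings = $794.47 − $782.05 = $12.42.
Break-even = $1,025.00 / $12.42 = 82.53 → 83 months.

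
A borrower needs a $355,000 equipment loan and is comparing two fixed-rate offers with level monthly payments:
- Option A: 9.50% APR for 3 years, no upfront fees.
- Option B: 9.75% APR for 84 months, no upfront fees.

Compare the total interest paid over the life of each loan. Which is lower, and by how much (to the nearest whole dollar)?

Option A: monthly rate = 9.5%/12 = 0.0079167; payment = 355,000 × 0.0079167 / (1 − (1+0.0079167)^−36) = $11,371.70.
Total interest on Option A = 36 × $11,371.70 − $355,000 = $54,381.20.
Option B: at 9.75% the monthly rate is 0.0081250, so the payment is 355,000 × 0.0081250 / (1 − 1.0081250^−84) = $5,847.67.
Total interest on Option B = 84 × $5,847.67 − $355,000 = $136,204.28.
Option A is lower by $81,823.08.

Option A by $81,823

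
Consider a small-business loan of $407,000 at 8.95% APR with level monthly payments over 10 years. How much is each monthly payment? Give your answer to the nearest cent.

$5,144.70

Monthly rate = 8.95%/12 = 0.0074583; payment = 407,000 × 0.0074583 / (1 − (1+0.0074583)^−120) = $5,144.70.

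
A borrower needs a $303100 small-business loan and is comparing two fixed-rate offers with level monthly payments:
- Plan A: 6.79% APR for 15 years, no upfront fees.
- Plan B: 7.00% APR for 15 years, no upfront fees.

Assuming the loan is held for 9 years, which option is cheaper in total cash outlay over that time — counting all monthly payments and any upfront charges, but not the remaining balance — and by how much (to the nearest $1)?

Plan A: at 6.79% the monthly rate is 0.0056583, so the payment is 303,100 × 0.0056583 / (1 − 1.0056583^−180) = $2,688.89.
Plan B: at 7.00% the monthly rate is 0.0058333, so the payment is 303,100 × 0.0058333 / (1 − 1.0058333^−180) = $2,724.35.
Over 108 months: Plan A costs 108 × $2,688.89 = $290,400.12; Plan B costs 108 × $2,724.35 = $294,229.80.
Plan A is cheaper by $294,229.80 − $290,400.12 = $3,829.68.

Plan A by $3,830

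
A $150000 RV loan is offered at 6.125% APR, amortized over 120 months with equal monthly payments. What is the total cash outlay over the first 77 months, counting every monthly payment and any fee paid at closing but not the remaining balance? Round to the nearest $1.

$128,955

Monthly rate = 6.125%/12 = 0.0051042; payment = 150,000 × 0.0051042 / (1 − (1+0.0051042)^−120) = $1,674.74.
Total outlay = 77 × $1,674.74 = $128,954.98.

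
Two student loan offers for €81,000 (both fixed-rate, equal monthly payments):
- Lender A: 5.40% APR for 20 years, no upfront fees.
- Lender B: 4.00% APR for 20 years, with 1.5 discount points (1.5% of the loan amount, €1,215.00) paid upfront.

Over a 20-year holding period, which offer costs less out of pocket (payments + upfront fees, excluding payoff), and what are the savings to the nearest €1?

Lender A: monthly rate = 5.4%/12 = 0.0045000; payment = 81,000 × 0.0045000 / (1 − (1+0.0045000)^−240) = €552.62.
Lender B: monthly rate = 4%/12 = 0.0033333; payment = 81,000 × 0.0033333 / (1 − (1+0.0033333)^−240) = €490.84.
Over 240 months: Lender A costs 240 × €552.62 = €132,628.80; Lender B costs 240 × €490.84 + €1,215.00 = €119,016.60.
Lender B is cheaper by €132,628.80 − €119,016.60 = €13,612.20.

Lender B by €13,612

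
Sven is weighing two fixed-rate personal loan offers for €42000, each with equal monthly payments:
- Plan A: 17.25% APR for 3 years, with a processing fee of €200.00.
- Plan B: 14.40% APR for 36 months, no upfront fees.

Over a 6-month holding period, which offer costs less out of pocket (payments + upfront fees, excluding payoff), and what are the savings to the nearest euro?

Plan B by €554

Plan A: at 17.25% the monthly rate is 0.0143750, so the payment is 42,000 × 0.0143750 / (1 − 1.0143750^−36) = €1,502.65.
Plan B: at 14.40% the monthly rate is 0.0120000, so the payment is 42,000 × 0.0120000 / (1 − 1.0120000^−36) = €1,443.63.
Over 6 months: Plan A costs 6 × €1,502.65 + €200.00 = €9,215.90; Plan B costs 6 × €1,443.63 = €8,661.78.
Plan B is cheaper by €9,215.90 − €8,661.78 = €554.12.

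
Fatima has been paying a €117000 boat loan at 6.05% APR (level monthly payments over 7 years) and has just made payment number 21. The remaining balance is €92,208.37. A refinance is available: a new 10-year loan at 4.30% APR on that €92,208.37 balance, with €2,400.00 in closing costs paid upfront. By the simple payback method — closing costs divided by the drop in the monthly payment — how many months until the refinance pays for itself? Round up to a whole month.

Current payment = 117,000 × 6.05%/12 / (1 − (1+0.0050417)^−84) = €1,712.01.
Refinanced payment = 92,208.37 × 0.0035833 / (1 − (1+0.0035833)^−120) = €946.77.
Monthly savings = €1,712.01 − €946.77 = €765.24.
Break-even = €2,400.00 / €765.24 = 3.14 → 4 months.

4 months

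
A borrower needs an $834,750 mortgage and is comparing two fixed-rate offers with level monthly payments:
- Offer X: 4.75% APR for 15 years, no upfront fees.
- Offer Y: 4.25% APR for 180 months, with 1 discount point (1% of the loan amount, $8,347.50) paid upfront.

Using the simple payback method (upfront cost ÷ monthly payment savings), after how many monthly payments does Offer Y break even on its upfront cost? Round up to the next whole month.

Offer X: monthly rate = 4.75%/12 = 0.0039583; payment = 834,750 × 0.0039583 / (1 − (1+0.0039583)^−180) = $6,492.95.
Offer Y: monthly rate = 4.25%/12 = 0.0035417; payment = 834,750 × 0.0035417 / (1 − (1+0.0035417)^−180) = $6,279.64.
Monthly savings = $6,492.95 − $6,279.64 = $213.31.
Break-even = $8,347.50 / $213.31 = 39.13 → 40 months.

40 months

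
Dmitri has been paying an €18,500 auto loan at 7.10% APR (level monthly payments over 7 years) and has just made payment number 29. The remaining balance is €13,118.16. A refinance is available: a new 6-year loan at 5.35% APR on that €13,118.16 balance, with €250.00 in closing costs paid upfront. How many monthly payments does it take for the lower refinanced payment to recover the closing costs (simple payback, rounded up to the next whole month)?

4 months

Current payment = 18,500 × 7.1%/12 / (1 − (1+0.0059167)^−84) = €280.12.
Refinanced payment = 13,118.16 × 0.0044583 / (1 − (1+0.0044583)^−72) = €213.40.
Monthly savings = €280.12 − €213.40 = €66.72.
Break-even = €250.00 / €66.72 = 3.75 → 4 months.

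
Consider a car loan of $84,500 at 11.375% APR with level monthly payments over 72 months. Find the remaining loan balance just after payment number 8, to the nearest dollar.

With monthly rate i = 11.375%/12 = 0.0094792, the balance after k of n payments is P · [(1+i)^n − (1+i)^k] / [(1+i)^n − 1].
(1+0.0094792)^72 = 1.97246796 and (1+0.0094792)^8 = 1.07839753, so the balance is 84,500 × (1.97246796 − 1.07839753) / (1.97246796 − 1) = $77,687.86.

$77,688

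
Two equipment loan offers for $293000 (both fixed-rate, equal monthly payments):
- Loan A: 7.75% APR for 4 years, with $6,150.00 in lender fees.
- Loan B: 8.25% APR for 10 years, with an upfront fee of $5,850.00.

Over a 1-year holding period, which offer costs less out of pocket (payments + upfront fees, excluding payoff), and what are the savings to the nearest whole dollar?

Loan A: at 7.75% the monthly rate is 0.0064583, so the payment is 293,000 × 0.0064583 / (1 − 1.0064583^−48) = $7,118.65.
Loan B: monthly rate = 8.25%/12 = 0.0068750; payment = 293,000 × 0.0068750 / (1 − (1+0.0068750)^−120) = $3,593.72.
Over 12 months: Loan A costs 12 × $7,118.65 + $6,150.00 = $91,573.80; Loan B costs 12 × $3,593.72 + $5,850.00 = $48,974.64.
Loan B is cheaper by $91,573.80 − $48,974.64 = $42,599.16.

Loan B by $42,599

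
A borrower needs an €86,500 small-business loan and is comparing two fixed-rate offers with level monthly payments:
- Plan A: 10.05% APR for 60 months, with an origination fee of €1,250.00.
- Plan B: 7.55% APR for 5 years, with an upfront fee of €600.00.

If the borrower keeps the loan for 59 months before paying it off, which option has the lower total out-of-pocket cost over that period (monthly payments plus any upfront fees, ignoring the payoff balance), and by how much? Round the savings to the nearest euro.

Plan B by €6,825

Plan A: at 10.05% the monthly rate is 0.0083750, so the payment is 86,500 × 0.0083750 / (1 − 1.0083750^−60) = €1,840.00.
Plan B: at 7.55% the monthly rate is 0.0062917, so the payment is 86,500 × 0.0062917 / (1 − 1.0062917^−60) = €1,735.34.
Over 59 months: Plan A costs 59 × €1,840.00 + €1,250.00 = €109,810.00; Plan B costs 59 × €1,735.34 + €600.00 = €102,985.06.
Plan B is cheaper by €109,810.00 − €102,985.06 = €6,824.94.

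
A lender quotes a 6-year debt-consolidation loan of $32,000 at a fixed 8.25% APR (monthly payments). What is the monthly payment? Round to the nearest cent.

Monthly rate = 8.25%/12 = 0.0068750; payment = 32,000 × 0.0068750 / (1 − (1+0.0068750)^−72) = $564.98.

$564.98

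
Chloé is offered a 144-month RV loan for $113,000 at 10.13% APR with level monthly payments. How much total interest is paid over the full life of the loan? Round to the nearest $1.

$82,687

Monthly rate = 10.13%/12 = 0.0084417; payment = 113,000 × 0.0084417 / (1 − (1+0.0084417)^−144) = $1,358.94.
Total paid = 144 × $1,358.94 = $195,687.36; interest = $195,687.36 − $113,000 = $82,687.36.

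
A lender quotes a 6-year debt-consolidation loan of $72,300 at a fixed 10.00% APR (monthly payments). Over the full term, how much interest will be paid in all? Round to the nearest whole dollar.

$24,138

At 10.00% the monthly rate is 0.0083333, so the payment is 72,300 × 0.0083333 / (1 − 1.0083333^−72) = $1,339.42.
Total paid = 72 × $1,339.42 = $96,438.24; interest = $96,438.24 − $72,300 = $24,138.24.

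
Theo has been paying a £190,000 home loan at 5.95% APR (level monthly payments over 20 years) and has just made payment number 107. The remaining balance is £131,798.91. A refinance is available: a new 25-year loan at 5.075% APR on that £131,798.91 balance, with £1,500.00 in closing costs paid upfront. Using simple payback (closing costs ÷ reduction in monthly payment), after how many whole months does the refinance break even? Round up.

Current payment = 190,000 × 5.95%/12 / (1 − (1+0.0049583)^−240) = £1,355.74.
Refinanced payment = 131,798.91 × 0.0042292 / (1 − (1+0.0042292)^−300) = £776.25.
Monthly savings = £1,355.74 − £776.25 = £579.49.
Break-even = £1,500.00 / £579.49 = 2.59 → 3 months.

3 months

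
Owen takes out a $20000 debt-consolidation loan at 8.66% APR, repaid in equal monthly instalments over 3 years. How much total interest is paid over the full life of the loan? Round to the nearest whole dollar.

Monthly rate = 8.66%/12 = 0.0072167; payment = 20,000 × 0.0072167 / (1 − (1+0.0072167)^−36) = $632.83.
Total paid = 36 × $632.83 = $22,781.88; interest = $22,781.88 − $20,000 = $2,781.88.

$2,782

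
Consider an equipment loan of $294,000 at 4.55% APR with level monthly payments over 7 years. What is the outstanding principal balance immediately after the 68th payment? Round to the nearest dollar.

With monthly rate i = 4.55%/12 = 0.0037917, the balance after k of n payments is P · [(1+i)^n − (1+i)^k] / [(1+i)^n − 1].
(1+0.0037917)^84 = 1.37423567 and (1+0.0037917)^68 = 1.29349228, so the balance is 294,000 × (1.37423567 − 1.29349228) / (1.37423567 − 1) = $63,432.10.

$63,432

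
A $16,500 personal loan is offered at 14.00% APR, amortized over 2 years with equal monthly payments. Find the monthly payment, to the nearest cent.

Monthly rate = 14%/12 = 0.0116667; payment = 16,500 × 0.0116667 / (1 − (1+0.0116667)^−24) = $792.21.

$792.21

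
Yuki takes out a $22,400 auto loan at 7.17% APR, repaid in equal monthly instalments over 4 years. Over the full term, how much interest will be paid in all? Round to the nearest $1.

At 7.17% the monthly rate is 0.0059750, so the payment is 22,400 × 0.0059750 / (1 − 1.0059750^−48) = $538.16.
Total paid = 48 × $538.16 = $25,831.68; interest = $25,831.68 − $22,400 = $3,431.68.

$3,432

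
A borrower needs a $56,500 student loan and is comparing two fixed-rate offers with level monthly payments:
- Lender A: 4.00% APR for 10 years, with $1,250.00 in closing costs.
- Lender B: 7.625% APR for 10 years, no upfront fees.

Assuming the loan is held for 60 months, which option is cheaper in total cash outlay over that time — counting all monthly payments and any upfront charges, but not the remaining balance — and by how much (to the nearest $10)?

Lender A by $4,890

Lender A: at 4.00% the monthly rate is 0.0033333, so the payment is 56,500 × 0.0033333 / (1 − 1.0033333^−120) = $572.04.
Lender B: monthly rate = 7.625%/12 = 0.0063542; payment = 56,500 × 0.0063542 / (1 − (1+0.0063542)^−120) = $674.36.
Over 60 months: Lender A costs 60 × $572.04 + $1,250.00 = $35,572.40; Lender B costs 60 × $674.36 = $40,461.60.
Lender A is cheaper by $40,461.60 − $35,572.40 = $4,889.20.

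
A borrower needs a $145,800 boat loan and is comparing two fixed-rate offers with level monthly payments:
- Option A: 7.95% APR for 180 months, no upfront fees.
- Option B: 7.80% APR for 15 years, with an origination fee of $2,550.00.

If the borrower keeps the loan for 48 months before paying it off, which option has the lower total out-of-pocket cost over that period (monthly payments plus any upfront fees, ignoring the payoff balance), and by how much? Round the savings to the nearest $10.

Option A: at 7.95% the monthly rate is 0.0066250, so the payment is 145,800 × 0.0066250 / (1 − 1.0066250^−180) = $1,389.14.
Option B: at 7.80% the monthly rate is 0.0065000, so the payment is 145,800 × 0.0065000 / (1 − 1.0065000^−180) = $1,376.56.
Over 48 months: Option A costs 48 × $1,389.14 = $66,678.72; Option B costs 48 × $1,376.56 + $2,550.00 = $68,624.88.
Option A is cheaper by $68,624.88 − $66,678.72 = $1,946.16.

Option A by $1,950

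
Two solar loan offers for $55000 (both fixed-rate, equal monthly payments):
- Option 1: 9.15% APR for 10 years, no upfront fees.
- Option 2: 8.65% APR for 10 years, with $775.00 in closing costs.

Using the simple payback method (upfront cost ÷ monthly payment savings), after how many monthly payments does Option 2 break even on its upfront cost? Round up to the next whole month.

Option 1: monthly rate = 9.15%/12 = 0.0076250; payment = 55,000 × 0.0076250 / (1 − (1+0.0076250)^−120) = $701.19.
Option 2: at 8.65% the monthly rate is 0.0072083, so the payment is 55,000 × 0.0072083 / (1 − 1.0072083^−120) = $686.34.
Monthly savings = $701.19 − $686.34 = $14.85.
Break-even = $775.00 / $14.85 = 52.19 → 53 months.

53 months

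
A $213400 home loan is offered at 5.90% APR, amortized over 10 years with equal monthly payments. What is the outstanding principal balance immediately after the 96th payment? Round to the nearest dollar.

$53,268

With monthly rate i = 5.9%/12 = 0.0049167, the balance after k of n payments is P · [(1+i)^n − (1+i)^k] / [(1+i)^n − 1].
(1+0.0049167)^120 = 1.80138231 and (1+0.0049167)^96 = 1.60134429, so the balance is 213,400 × (1.80138231 − 1.60134429) / (1.80138231 − 1) = $53,268.10.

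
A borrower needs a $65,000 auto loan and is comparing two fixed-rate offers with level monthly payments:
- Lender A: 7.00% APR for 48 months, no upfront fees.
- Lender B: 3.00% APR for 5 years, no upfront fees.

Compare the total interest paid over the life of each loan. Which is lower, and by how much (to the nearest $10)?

Lender B by $4,630

Lender A: at 7.00% the monthly rate is 0.0058333, so the payment is 65,000 × 0.0058333 / (1 − 1.0058333^−48) = $1,556.51.
Total interest on Lender A = 48 × $1,556.51 − $65,000 = $9,712.48.
Lender B: monthly rate = 3%/12 = 0.0025000; payment = 65,000 × 0.0025000 / (1 − (1+0.0025000)^−60) = $1,167.96.
Total interest on Lender B = 60 × $1,167.96 − $65,000 = $5,077.60.
Lender B is lower by $4,634.88.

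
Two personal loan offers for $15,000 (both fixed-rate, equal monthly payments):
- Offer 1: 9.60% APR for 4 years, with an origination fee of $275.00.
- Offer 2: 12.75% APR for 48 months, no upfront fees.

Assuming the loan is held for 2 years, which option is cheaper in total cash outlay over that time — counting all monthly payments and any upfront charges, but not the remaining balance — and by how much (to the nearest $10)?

Offer 1 by $280

Offer 1: at 9.60% the monthly rate is 0.0080000, so the payment is 15,000 × 0.0080000 / (1 − 1.0080000^−48) = $377.56.
Offer 2: monthly rate = 12.75%/12 = 0.0106250; payment = 15,000 × 0.0106250 / (1 − (1+0.0106250)^−48) = $400.55.
Over 24 months: Offer 1 costs 24 × $377.56 + $275.00 = $9,336.44; Offer 2 costs 24 × $400.55 = $9,613.20.
Offer 1 is cheaper by $9,613.20 − $9,336.44 = $276.76.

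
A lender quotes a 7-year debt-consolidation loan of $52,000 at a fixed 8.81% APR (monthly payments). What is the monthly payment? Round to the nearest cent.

$831.63

Monthly rate = 8.81%/12 = 0.0073417; payment = 52,000 × 0.0073417 / (1 − (1+0.0073417)^−84) = $831.63.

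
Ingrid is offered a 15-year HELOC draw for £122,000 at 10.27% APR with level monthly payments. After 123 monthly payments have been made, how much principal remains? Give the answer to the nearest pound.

With monthly rate i = 10.27%/12 = 0.0085583, the balance after k of n payments is P · [(1+i)^n − (1+i)^k] / [(1+i)^n − 1].
(1+0.0085583)^180 = 4.63643298 and (1+0.0085583)^123 = 2.85250046, so the balance is 122,000 × (4.63643298 − 2.85250046) / (4.63643298 − 1) = £59,849.79.

£59,850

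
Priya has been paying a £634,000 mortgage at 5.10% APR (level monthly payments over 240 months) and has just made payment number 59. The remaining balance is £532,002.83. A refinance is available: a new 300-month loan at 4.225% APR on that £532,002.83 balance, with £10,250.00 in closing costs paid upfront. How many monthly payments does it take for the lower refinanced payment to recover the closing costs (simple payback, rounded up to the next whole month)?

Current payment = 634,000 × 5.1%/12 / (1 − (1+0.0042500)^−240) = £4,219.22.
Refinanced payment = 532,002.83 × 0.0035208 / (1 − (1+0.0035208)^−300) = £2,874.62.
Monthly savings = £4,219.22 − £2,874.62 = £1,344.60.
Break-even = £10,250.00 / £1,344.60 = 7.62 → 8 months.

8 months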